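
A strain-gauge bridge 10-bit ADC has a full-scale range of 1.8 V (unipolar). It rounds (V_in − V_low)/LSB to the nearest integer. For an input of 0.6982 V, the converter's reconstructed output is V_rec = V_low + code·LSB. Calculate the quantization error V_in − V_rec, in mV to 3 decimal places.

0.348 mV

One LSB is 1.8 V / 1024 = 1.758 mV.
(V_in − V_low)/LSB = (0.6982 − 0)/0.00175781 = 397.1982 → code 397 (round).
V_rec = 0 + 397·0.00175781 = 0.69785156 V.
Difference: 0.000348438 V → 0.348 mV.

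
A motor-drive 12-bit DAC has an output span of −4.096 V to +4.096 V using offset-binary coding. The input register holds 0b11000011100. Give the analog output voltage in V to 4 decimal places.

-0.9680 V

LSB = 8.192 V / 2^12 = 2.000 mV.
Code 0b11000011100 = 1564 decimal.
V_out = (−4.096) + 1564 × 0.002 V = -0.968 V.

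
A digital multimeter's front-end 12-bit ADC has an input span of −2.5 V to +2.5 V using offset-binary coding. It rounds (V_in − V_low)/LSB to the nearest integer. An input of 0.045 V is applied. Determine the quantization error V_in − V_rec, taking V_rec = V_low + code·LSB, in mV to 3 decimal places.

Step size: 5 V ÷ 2^12 = 1.221 mV.
(0.045 − (−2.5))/0.0012207 = 2084.8640; round gives code 2085.
Reconstructed: 0.045166016 V.
Difference: -0.000166016 V → -0.166 mV.

-0.166 mV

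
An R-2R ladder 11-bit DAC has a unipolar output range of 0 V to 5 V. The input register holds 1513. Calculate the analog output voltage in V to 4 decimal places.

3.6938 V

LSB = 5 V / 2^11 = 2.441 mV.
V_out = 0 + 1513 × 0.00244141 V = 3.69385 V.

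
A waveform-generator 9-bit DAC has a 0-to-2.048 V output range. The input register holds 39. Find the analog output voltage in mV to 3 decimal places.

156.000 mV

LSB = 2.048 V / 2^9 = 4.000 mV.
V_out = 0 + 39 × 0.004 V = 0.156 V.
= 156.000 mV.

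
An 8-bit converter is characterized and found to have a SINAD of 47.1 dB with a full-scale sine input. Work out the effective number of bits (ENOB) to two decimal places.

ENOB = (SINAD − 1.76) / 6.02 = (47.1 − 1.76)/6.02 = 7.532.

7.53 bits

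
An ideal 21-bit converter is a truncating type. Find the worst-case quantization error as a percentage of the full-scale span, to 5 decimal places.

Truncating → worst-case error = 1 LSB = V_FS/2^21, so 100/2097152 = 4.76837e-05 % of full scale.

0.00005 %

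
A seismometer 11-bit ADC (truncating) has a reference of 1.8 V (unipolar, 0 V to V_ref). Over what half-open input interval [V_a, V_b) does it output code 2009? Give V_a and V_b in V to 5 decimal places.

[1.76572 V, 1.76660 V)

LSB = 1.8/2^11 = 0.879 mV.
V_a = V_low + 2009·LSB = 1.76572 V; V_b = V_low + 2010·LSB = 1.7666 V.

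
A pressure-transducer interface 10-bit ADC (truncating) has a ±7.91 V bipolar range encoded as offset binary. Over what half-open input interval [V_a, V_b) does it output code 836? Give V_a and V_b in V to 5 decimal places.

LSB = 15.82/2^10 = 15.449 mV.
V_a = V_low + 836·LSB = 5.00555 V; V_b = V_low + 837·LSB = 5.021 V.

[5.00555 V, 5.02100 V)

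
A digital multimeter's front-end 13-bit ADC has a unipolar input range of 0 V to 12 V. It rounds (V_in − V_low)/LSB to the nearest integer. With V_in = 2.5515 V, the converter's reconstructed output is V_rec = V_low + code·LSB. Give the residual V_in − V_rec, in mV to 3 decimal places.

One LSB is 12 V / 8192 = 1.465 mV.
(2.5515 − 0)/0.00146484 = 1741.8240; round gives code 1742.
Reconstructed: 2.5517578 V.
V_in − V_rec = -0.000257813 V = -0.258 mV.

-0.258 mV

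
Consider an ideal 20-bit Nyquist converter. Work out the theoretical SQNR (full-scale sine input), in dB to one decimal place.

SNR ≈ 6.02·N + 1.76 dB = 6.02·20 + 1.76 = 122.16 dB.

122.2 dB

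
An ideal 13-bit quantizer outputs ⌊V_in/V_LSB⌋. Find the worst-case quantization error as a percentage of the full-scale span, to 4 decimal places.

0.0122 %

Truncating → worst-case error = 1 LSB = V_FS/2^13, so 100/8192 = 0.012207 % of full scale.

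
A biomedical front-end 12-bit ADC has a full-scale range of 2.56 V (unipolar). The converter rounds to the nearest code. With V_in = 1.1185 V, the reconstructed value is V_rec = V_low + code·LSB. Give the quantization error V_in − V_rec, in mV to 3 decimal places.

Step size: 2.56 V ÷ 2^12 = 0.625 mV.
(1.1185 − 0)/0.000625 = 1789.6000; round gives code 1790.
Reconstructed: 1.11875 V.
Difference: -0.00025 V → -0.250 mV.

-0.250 mV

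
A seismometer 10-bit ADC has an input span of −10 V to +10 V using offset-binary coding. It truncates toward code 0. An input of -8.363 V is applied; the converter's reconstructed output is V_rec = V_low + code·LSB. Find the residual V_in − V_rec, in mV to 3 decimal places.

One LSB is 20 V / 1024 = 19.531 mV.
(-8.363 − (−10))/0.0195312 = 83.8144; ⌊·⌋ gives code 83.
Reconstructed: -8.3789062 V.
Error = -8.363 − (−8.3789062) = 0.0159063 V = 15.906 mV.

15.906 mV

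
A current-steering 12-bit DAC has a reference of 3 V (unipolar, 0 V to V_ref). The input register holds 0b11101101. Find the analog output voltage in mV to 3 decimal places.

LSB = 3 V / 2^12 = 0.732 mV.
Code 0b11101101 = 237 decimal.
V_out = 0 + 237 × 0.000732422 V = 0.173584 V.
= 173.584 mV.

173.584 mV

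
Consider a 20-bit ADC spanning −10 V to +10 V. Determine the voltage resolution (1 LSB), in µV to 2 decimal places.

19.07 µV

Full-scale span = 20 V.
LSB = 20 / 2^20 = 20 / 1048576 = 1.90735e-05 V = 19.07 µV.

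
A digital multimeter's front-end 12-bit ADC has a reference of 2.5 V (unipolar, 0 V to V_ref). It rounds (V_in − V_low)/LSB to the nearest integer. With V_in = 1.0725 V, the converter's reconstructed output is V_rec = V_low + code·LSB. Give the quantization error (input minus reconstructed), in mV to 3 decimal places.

0.112 mV

LSB = 2.5/2^12 = 0.610 mV.
(1.0725 − 0)/0.000610352 = 1757.1840; round gives code 1757.
Reconstructed: 1.0723877 V.
Error = 1.0725 − 1.0723877 = 0.000112305 V = 0.112 mV.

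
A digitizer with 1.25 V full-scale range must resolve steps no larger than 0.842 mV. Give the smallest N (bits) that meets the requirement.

11 bits

Number of steps required ≥ 1.25 V / 0.842 mV = 1484.56.
Need 2^N ≥ 1484.56; 2^10 = 1024, 2^11 = 2048.
Minimum N = 11.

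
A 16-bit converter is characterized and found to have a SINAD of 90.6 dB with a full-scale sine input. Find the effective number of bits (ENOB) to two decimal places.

ENOB = (SINAD − 1.76) / 6.02 = (90.6 − 1.76)/6.02 = 14.757.

14.76 bits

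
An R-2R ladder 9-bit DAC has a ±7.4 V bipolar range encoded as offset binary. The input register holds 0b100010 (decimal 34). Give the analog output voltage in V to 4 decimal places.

-6.4172 V

LSB = 14.8 V / 2^9 = 28.906 mV.
Code 0b100010 = 34 decimal.
V_out = (−7.4) + 34 × 0.0289063 V = -6.41719 V.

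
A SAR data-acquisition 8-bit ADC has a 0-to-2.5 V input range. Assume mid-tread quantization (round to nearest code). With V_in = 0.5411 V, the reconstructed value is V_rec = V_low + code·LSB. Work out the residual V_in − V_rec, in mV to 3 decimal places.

3.991 mV

Step size: 2.5 V ÷ 2^8 = 9.766 mV.
(0.5411 − 0)/0.00976562 = 55.4086; round gives code 55.
V_rec = 0 + 55·0.00976562 = 0.53710938 V.
V_in − V_rec = 0.00399063 V = 3.991 mV.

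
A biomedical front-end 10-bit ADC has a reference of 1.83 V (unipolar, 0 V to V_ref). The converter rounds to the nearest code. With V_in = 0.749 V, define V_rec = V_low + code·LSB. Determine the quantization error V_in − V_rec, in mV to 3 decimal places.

One LSB is 1.83 V / 1024 = 1.787 mV.
(V_in − V_low)/LSB = (0.749 − 0)/0.00178711 = 419.1126 → code 419 (round).
V_rec = 0 + 419·0.00178711 = 0.74879883 V.
V_in − V_rec = 0.000201172 V = 0.201 mV.

0.201 mV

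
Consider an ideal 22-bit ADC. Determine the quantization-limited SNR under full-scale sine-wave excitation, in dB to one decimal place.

134.2 dB

SNR ≈ 6.02·N + 1.76 dB = 6.02·22 + 1.76 = 134.20 dB.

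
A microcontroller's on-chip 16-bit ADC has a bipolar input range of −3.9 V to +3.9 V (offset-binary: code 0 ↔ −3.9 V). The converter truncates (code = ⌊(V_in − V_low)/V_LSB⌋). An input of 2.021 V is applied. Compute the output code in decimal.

code 49748

With 65536 levels over 7.8 V, one step is 119.02 µV.
Input sits at 49748.546 steps above V_low.
So the output code is 49748.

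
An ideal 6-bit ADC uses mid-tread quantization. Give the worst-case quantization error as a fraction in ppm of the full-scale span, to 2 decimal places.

Rounding → worst-case error = ½ LSB = V_FS/2^7, so 1e+06/128 = 7812.5 ppm of full scale.

7812.50 ppm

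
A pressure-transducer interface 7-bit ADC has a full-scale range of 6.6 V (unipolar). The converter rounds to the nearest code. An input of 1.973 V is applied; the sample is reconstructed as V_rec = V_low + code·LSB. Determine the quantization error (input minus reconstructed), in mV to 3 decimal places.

LSB = 6.6/2^7 = 51.562 mV.
(V_in − V_low)/LSB = (1.973 − 0)/0.0515625 = 38.2642 → code 38 (round).
Code 38 maps back to 0 + 38×0.0515625 V = 1.959375 V.
Difference: 0.013625 V → 13.625 mV.

13.625 mV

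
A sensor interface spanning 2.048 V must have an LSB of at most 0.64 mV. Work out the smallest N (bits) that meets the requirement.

Number of steps required ≥ 2.048 V / 0.64 mV = 3200.00.
Need 2^N ≥ 3200.00; 2^11 = 2048, 2^12 = 4096.
Minimum N = 12.

12 bits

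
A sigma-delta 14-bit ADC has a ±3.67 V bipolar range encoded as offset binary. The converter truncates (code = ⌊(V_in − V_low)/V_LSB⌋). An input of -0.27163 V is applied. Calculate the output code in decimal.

With 16384 levels over 7.34 V, one step is 448.00 µV.
Input sits at 7585.680 steps above V_low.
⌊·⌋(7585.680) = 7585.

code 7585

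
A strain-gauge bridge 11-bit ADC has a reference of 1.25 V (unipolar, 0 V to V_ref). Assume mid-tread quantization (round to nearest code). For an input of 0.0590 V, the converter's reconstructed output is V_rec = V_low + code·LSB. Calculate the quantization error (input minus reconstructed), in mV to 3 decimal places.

-0.204 mV

LSB = 1.25/2^11 = 0.610 mV.
(0.0590 − 0)/0.000610352 = 96.6656; round gives code 97.
Code 97 maps back to 0 + 97×0.000610352 V = 0.059204102 V.
V_in − V_rec = -0.000204102 V = -0.204 mV.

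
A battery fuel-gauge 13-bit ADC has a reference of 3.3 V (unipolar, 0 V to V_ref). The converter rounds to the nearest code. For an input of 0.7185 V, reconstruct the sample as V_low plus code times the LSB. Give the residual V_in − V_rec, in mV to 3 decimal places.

-0.152 mV

LSB = 3.3/2^13 = 402.83 µV.
(0.7185 − 0)/0.000402832 = 1783.6218; round gives code 1784.
V_rec = 0 + 1784·0.000402832 = 0.71865234 V.
V_in − V_rec = -0.000152344 V = -0.152 mV.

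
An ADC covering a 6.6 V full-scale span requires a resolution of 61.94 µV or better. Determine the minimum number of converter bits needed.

17 bits

Number of steps required ≥ 6.6 V / 61.94 µV = 106554.73.
Need 2^N ≥ 106554.73; 2^16 = 65536, 2^17 = 131072.
Minimum N = 17.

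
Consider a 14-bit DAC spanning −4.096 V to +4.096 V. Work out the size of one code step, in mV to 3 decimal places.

Full-scale span = 8.192 V.
LSB = 8.192 / 2^14 = 8.192 / 16384 = 0.0005 V = 0.500 mV.

0.500 mV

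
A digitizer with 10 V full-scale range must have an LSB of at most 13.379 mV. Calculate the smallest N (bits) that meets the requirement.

10 bits

Number of steps required ≥ 10 V / 13.379 mV = 747.44.
Need 2^N ≥ 747.44; 2^9 = 512, 2^10 = 1024.
Minimum N = 10.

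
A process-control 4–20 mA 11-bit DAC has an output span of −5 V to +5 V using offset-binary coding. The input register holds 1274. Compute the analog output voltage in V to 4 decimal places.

LSB = 10 V / 2^11 = 4.883 mV.
V_out = (−5) + 1274 × 0.00488281 V = 1.2207 V.

1.2207 V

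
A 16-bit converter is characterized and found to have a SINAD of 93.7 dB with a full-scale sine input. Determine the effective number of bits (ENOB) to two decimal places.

ENOB = (SINAD − 1.76) / 6.02 = (93.7 − 1.76)/6.02 = 15.272.

15.27 bits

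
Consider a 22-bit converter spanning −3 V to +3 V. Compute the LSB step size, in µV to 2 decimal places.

Full-scale span = 6 V.
LSB = 6 / 2^22 = 6 / 4194304 = 1.43051e-06 V = 1.43 µV.

1.43 µV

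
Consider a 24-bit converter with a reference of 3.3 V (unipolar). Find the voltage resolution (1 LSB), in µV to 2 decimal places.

Full-scale span = 3.3 V.
LSB = 3.3 / 2^24 = 3.3 / 16777216 = 1.96695e-07 V = 0.20 µV.

0.20 µV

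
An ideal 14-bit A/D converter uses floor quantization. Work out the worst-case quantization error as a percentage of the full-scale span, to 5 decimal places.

0.00610 %

Truncating → worst-case error = 1 LSB = V_FS/2^14, so 100/16384 = 0.00610352 % of full scale.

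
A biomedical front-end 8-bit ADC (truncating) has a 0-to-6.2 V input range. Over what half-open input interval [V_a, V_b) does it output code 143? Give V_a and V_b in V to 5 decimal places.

LSB = 6.2/2^8 = 24.219 mV.
V_a = V_low + 143·LSB = 3.46328 V; V_b = V_low + 144·LSB = 3.4875 V.

[3.46328 V, 3.48750 V)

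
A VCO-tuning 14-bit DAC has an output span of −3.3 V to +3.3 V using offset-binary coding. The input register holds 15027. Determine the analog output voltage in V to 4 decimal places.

LSB = 6.6 V / 2^14 = 402.83 µV.
V_out = (−3.3) + 15027 × 0.000402832 V = 2.75336 V.

2.7534 V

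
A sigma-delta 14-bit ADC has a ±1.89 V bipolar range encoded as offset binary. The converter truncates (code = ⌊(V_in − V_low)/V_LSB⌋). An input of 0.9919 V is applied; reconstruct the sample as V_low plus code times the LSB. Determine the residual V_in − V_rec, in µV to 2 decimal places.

65.28 µV

One LSB is 3.78 V / 16384 = 230.71 µV.
(V_in − V_low)/LSB = (0.9919 − (−1.89))/0.000230713 = 12491.2830 → code 12491 (floor).
Code 12491 maps back to (−1.89) + 12491×0.000230713 V = 0.99183472 V.
Error = 0.9919 − 0.99183472 = 6.52832e-05 V = 65.28 µV.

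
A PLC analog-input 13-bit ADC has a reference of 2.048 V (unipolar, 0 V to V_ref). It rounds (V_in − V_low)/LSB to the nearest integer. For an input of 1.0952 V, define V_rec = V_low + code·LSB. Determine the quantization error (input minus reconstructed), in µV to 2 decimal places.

LSB = 2.048/2^13 = 250.00 µV.
(V_in − V_low)/LSB = (1.0952 − 0)/0.00025 = 4380.8000 → code 4381 (round).
Reconstructed: 1.09525 V.
Difference: -5e-05 V → -50.00 µV.

-50.00 µV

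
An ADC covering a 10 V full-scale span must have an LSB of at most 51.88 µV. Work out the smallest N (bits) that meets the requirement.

Number of steps required ≥ 10 V / 51.88 µV = 192752.51.
Need 2^N ≥ 192752.51; 2^17 = 131072, 2^18 = 262144.
Minimum N = 18.

18 bits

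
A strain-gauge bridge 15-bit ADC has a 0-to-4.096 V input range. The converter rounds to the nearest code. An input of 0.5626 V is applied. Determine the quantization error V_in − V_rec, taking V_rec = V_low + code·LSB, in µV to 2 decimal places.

-25.00 µV

LSB = 4.096/2^15 = 125.00 µV.
(0.5626 − 0)/0.000125 = 4500.8000; round gives code 4501.
Code 4501 maps back to 0 + 4501×0.000125 V = 0.562625 V.
Error = 0.5626 − 0.562625 = -2.5e-05 V = -25.00 µV.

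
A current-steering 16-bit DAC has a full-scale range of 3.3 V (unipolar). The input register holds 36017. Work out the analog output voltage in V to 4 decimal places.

LSB = 3.3 V / 2^16 = 50.35 µV.
V_out = 0 + 36017 × 5.0354e-05 V = 1.8136 V.

1.8136 V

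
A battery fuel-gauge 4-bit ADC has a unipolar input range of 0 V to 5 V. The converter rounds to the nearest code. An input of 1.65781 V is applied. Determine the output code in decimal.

code 5

LSB = 5 V / 16 = 312.500 mV.
Input sits at 5.305 steps above V_low.
Round → code 5.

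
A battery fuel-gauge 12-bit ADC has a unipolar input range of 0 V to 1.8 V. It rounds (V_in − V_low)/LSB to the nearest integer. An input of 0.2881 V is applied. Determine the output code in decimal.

LSB = 1.8 V / 4096 = 439.45 µV.
(V_in − V_low)/LSB = (0.2881 − 0) / 0.000439453 = 655.588.
round(655.588) = 656.

code 656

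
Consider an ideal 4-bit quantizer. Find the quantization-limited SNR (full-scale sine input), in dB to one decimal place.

SNR ≈ 6.02·N + 1.76 dB = 6.02·4 + 1.76 = 25.84 dB.

25.8 dB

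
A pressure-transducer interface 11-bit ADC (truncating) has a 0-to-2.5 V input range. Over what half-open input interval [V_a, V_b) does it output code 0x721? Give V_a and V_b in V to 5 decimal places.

[2.22778 V, 2.22900 V)

LSB = 2.5/2^11 = 1.221 mV.
Code 0x721 = 1825 decimal.
V_a = V_low + 1825·LSB = 2.22778 V; V_b = V_low + 1826·LSB = 2.229 V.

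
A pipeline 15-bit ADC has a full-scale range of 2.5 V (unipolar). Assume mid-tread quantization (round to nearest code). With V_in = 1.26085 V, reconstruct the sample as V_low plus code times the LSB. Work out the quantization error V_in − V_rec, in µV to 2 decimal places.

LSB = 2.5/2^15 = 76.29 µV.
Scaled input = 16526.2131 LSBs, so code = 16526.
Code 16526 maps back to 0 + 16526×7.62939e-05 V = 1.2608337 V.
Error = 1.26085 − 1.2608337 = 1.62598e-05 V = 16.26 µV.

16.26 µV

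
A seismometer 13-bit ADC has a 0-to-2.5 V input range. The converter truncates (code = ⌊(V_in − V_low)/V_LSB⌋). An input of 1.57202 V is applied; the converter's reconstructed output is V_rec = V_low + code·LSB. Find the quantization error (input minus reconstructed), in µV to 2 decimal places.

One LSB is 2.5 V / 8192 = 305.18 µV.
(V_in − V_low)/LSB = (1.57202 − 0)/0.000305176 = 5151.1951 → code 5151 (floor).
V_rec = 0 + 5151·0.000305176 = 1.5719604 V.
Difference: 5.95508e-05 V → 59.55 µV.

59.55 µV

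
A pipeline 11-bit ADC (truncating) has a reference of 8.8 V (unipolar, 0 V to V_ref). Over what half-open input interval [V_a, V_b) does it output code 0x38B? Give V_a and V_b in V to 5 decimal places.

LSB = 8.8/2^11 = 4.297 mV.
Code 0x38B = 907 decimal.
V_a = V_low + 907·LSB = 3.89727 V; V_b = V_low + 908·LSB = 3.90156 V.

[3.89727 V, 3.90156 V)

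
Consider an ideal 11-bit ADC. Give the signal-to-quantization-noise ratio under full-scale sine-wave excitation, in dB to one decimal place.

68.0 dB

SNR ≈ 6.02·N + 1.76 dB = 6.02·11 + 1.76 = 67.98 dB.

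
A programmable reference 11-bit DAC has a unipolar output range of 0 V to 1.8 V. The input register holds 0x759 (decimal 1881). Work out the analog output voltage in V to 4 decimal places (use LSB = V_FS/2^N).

LSB = 1.8 V / 2^11 = 0.879 mV.
Code 0x759 = 1881 decimal.
V_out = 0 + 1881 × 0.000878906 V = 1.65322 V.

1.6532 V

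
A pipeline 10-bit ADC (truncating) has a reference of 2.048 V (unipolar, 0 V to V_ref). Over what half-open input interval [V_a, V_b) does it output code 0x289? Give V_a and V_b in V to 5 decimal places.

[1.29800 V, 1.30000 V)

LSB = 2.048/2^10 = 2.000 mV.
Code 0x289 = 649 decimal.
V_a = V_low + 649·LSB = 1.298 V; V_b = V_low + 650·LSB = 1.3 V.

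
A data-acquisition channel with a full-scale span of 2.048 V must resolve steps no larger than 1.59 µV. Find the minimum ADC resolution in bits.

Number of steps required ≥ 2.048 V / 1.59 µV = 1288050.31.
Need 2^N ≥ 1288050.31; 2^20 = 1048576, 2^21 = 2097152.
Minimum N = 21.

21 bits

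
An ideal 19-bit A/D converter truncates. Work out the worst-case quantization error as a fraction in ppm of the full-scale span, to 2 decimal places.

Truncating → worst-case error = 1 LSB = V_FS/2^19, so 1e+06/524288 = 1.90735 ppm of full scale.

1.91 ppm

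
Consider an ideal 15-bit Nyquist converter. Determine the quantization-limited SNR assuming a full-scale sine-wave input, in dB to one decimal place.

92.1 dB

SNR ≈ 6.02·N + 1.76 dB = 6.02·15 + 1.76 = 92.06 dB.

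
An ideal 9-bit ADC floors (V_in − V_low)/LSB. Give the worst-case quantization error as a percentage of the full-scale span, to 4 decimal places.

Truncating → worst-case error = 1 LSB = V_FS/2^9, so 100/512 = 0.195312 % of full scale.

0.1953 %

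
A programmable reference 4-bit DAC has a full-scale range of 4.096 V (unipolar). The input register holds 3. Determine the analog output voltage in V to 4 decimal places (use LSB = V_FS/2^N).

0.7680 V

LSB = 4.096 V / 2^4 = 256.000 mV.
V_out = 0 + 3 × 0.256 V = 0.768 V.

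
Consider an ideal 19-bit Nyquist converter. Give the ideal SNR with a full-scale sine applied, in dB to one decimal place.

SNR ≈ 6.02·N + 1.76 dB = 6.02·19 + 1.76 = 116.14 dB.

116.1 dB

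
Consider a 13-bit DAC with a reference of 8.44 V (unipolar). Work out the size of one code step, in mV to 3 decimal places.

1.030 mV

Full-scale span = 8.44 V.
LSB = 8.44 / 2^13 = 8.44 / 8192 = 0.00103027 V = 1.030 mV.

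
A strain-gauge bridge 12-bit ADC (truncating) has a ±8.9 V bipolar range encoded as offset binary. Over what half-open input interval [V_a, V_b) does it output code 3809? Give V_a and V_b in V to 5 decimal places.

LSB = 17.8/2^12 = 4.346 mV.
V_a = V_low + 3809·LSB = 7.65278 V; V_b = V_low + 3810·LSB = 7.65713 V.

[7.65278 V, 7.65713 V)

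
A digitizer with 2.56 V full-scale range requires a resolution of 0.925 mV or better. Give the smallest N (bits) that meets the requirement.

Number of steps required ≥ 2.56 V / 0.925 mV = 2767.57.
Need 2^N ≥ 2767.57; 2^11 = 2048, 2^12 = 4096.
Minimum N = 12.

12 bits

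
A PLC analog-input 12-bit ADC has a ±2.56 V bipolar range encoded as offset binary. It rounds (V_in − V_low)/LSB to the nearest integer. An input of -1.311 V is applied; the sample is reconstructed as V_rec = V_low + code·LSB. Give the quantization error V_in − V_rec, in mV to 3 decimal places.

LSB = 5.12/2^12 = 1.250 mV.
(V_in − V_low)/LSB = (-1.311 − (−2.56))/0.00125 = 999.2000 → code 999 (round).
Reconstructed: -1.31125 V.
V_in − V_rec = 0.00025 V = 0.250 mV.

0.250 mV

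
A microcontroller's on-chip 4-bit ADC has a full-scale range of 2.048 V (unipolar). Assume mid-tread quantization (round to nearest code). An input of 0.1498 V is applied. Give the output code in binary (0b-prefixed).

code 0b1 (decimal 1)

Full-scale span = 2.048 V; LSB = 2.048/2^4 = 128.000 mV.
(0.1498 − 0) / 0.128 = 1.170 LSBs.
Round → code 1.
In binary (0b-prefixed): 0b1.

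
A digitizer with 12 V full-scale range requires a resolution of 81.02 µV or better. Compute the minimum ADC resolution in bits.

Number of steps required ≥ 12 V / 81.02 µV = 148111.58.
Need 2^N ≥ 148111.58; 2^17 = 131072, 2^18 = 262144.
Minimum N = 18.

18 bits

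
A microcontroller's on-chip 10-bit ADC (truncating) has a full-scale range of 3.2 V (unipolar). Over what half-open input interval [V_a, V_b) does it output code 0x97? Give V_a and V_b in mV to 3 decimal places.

LSB = 3.2/2^10 = 3.125 mV.
Code 0x97 = 151 decimal.
V_a = V_low + 151·LSB = 0.471875 V; V_b = V_low + 152·LSB = 0.475 V.

[471.875 mV, 475.000 mV)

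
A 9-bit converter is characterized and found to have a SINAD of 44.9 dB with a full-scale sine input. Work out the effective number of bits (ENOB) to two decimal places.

ENOB = (SINAD − 1.76) / 6.02 = (44.9 − 1.76)/6.02 = 7.166.

7.17 bits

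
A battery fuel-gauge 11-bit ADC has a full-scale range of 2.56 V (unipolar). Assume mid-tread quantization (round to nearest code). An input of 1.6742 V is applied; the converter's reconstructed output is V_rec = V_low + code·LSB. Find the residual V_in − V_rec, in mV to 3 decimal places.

0.450 mV

LSB = 2.56/2^11 = 1.250 mV.
(V_in − V_low)/LSB = (1.6742 − 0)/0.00125 = 1339.3600 → code 1339 (round).
Reconstructed: 1.67375 V.
V_in − V_rec = 0.00045 V = 0.450 mV.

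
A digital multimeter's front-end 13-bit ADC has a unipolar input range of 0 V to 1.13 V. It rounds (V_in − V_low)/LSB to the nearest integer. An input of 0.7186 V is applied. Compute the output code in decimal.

With 8192 levels over 1.13 V, one step is 137.94 µV.
(V_in − V_low)/LSB = (0.7186 − 0) / 0.000137939 = 5209.532.
So the output code is 5210.

code 5210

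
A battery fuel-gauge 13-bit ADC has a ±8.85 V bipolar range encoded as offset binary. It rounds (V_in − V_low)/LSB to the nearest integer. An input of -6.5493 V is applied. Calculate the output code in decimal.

code 1065

LSB = 17.7 V / 8192 = 2.161 mV.
(-6.5493 − (−8.85)) / 0.00216064 = 1064.821 LSBs.
Round → code 1065.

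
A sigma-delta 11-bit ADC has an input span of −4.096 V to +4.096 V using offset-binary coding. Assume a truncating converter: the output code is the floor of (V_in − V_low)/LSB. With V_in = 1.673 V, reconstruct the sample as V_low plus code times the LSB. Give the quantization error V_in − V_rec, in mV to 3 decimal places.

LSB = 8.192/2^11 = 4.000 mV.
Scaled input = 1442.2500 LSBs, so code = 1442.
Code 1442 maps back to (−4.096) + 1442×0.004 V = 1.672 V.
Difference: 0.001 V → 1.000 mV.

1.000 mV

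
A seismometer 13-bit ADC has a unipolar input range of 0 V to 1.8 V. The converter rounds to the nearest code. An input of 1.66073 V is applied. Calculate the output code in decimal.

LSB = 1.8 V / 8192 = 219.73 µV.
(V_in − V_low)/LSB = (1.66073 − 0) / 0.000219727 = 7558.167.
round(7558.167) = 7558.

code 7558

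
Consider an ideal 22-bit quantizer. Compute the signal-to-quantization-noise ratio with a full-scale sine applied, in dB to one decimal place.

SNR ≈ 6.02·N + 1.76 dB = 6.02·22 + 1.76 = 134.20 dB.

134.2 dB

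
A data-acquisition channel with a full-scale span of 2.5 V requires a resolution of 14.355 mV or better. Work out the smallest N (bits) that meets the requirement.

8 bits

Number of steps required ≥ 2.5 V / 14.355 mV = 174.16.
Need 2^N ≥ 174.16; 2^7 = 128, 2^8 = 256.
Minimum N = 8.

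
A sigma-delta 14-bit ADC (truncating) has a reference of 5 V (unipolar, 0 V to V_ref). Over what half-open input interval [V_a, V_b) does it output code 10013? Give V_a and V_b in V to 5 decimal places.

[3.05573 V, 3.05603 V)

LSB = 5/2^14 = 305.18 µV.
V_a = V_low + 10013·LSB = 3.05573 V; V_b = V_low + 10014·LSB = 3.05603 V.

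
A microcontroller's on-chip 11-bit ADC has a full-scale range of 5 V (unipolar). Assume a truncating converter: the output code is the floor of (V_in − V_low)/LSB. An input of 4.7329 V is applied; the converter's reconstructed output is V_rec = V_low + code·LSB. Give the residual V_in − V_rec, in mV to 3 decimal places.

One LSB is 5 V / 2048 = 2.441 mV.
(4.7329 − 0)/0.00244141 = 1938.5958; ⌊·⌋ gives code 1938.
Code 1938 maps back to 0 + 1938×0.00244141 V = 4.7314453 V.
Error = 4.7329 − 4.7314453 = 0.00145469 V = 1.455 mV.

1.455 mV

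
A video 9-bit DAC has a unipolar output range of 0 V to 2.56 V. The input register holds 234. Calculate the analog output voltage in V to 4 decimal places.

1.1700 V

LSB = 2.56 V / 2^9 = 5.000 mV.
V_out = 0 + 234 × 0.005 V = 1.17 V.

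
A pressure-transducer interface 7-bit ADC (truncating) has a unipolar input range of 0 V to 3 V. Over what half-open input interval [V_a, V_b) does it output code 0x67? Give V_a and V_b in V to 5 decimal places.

LSB = 3/2^7 = 23.438 mV.
Code 0x67 = 103 decimal.
V_a = V_low + 103·LSB = 2.41406 V; V_b = V_low + 104·LSB = 2.4375 V.

[2.41406 V, 2.43750 V)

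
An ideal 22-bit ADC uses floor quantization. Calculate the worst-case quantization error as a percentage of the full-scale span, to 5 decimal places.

0.00002 %

Truncating → worst-case error = 1 LSB = V_FS/2^22, so 100/4194304 = 2.38419e-05 % of full scale.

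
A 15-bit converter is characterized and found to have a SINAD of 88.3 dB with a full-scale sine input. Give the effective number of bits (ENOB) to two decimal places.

14.38 bits

ENOB = (SINAD − 1.76) / 6.02 = (88.3 − 1.76)/6.02 = 14.375.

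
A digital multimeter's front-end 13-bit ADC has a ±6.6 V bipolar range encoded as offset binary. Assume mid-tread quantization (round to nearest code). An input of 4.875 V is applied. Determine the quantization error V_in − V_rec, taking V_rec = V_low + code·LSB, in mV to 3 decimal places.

0.732 mV

One LSB is 13.2 V / 8192 = 1.611 mV.
(V_in − V_low)/LSB = (4.875 − (−6.6))/0.00161133 = 7121.4545 → code 7121 (round).
Code 7121 maps back to (−6.6) + 7121×0.00161133 V = 4.8742676 V.
Error = 4.875 − 4.8742676 = 0.000732422 V = 0.732 mV.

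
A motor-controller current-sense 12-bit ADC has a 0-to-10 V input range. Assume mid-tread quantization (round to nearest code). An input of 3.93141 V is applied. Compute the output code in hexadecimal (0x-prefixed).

code 0x64A (decimal 1610)

With 4096 levels over 10 V, one step is 2.441 mV.
Input sits at 1610.306 steps above V_low.
So the output code is 1610.
In hexadecimal (0x-prefixed): 0x64A.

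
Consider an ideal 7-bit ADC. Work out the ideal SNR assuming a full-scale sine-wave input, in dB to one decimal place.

43.9 dB

SNR ≈ 6.02·N + 1.76 dB = 6.02·7 + 1.76 = 43.90 dB.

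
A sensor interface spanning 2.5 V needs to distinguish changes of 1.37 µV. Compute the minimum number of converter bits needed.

Number of steps required ≥ 2.5 V / 1.37 µV = 1824817.52.
Need 2^N ≥ 1824817.52; 2^20 = 1048576, 2^21 = 2097152.
Minimum N = 21.

21 bits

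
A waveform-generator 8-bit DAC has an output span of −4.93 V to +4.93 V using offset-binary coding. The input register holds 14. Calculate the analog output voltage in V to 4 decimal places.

LSB = 9.86 V / 2^8 = 38.516 mV.
V_out = (−4.93) + 14 × 0.0385156 V = -4.39078 V.

-4.3908 V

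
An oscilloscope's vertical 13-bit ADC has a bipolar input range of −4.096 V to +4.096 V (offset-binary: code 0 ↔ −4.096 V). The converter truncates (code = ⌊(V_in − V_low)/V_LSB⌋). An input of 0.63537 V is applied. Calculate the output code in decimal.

code 4731

With 8192 levels over 8.192 V, one step is 1.000 mV.
(0.63537 − (−4.096)) / 0.001 = 4731.370 LSBs.
Floor → code 4731.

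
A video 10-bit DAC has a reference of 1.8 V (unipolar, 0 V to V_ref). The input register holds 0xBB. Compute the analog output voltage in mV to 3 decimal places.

LSB = 1.8 V / 2^10 = 1.758 mV.
Code 0xBB = 187 decimal.
V_out = 0 + 187 × 0.00175781 V = 0.328711 V.
= 328.711 mV.

328.711 mV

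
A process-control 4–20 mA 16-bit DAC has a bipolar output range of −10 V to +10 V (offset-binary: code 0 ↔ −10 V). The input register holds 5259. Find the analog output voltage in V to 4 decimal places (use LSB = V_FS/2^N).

-8.3951 V

LSB = 20 V / 2^16 = 305.18 µV.
V_out = (−10) + 5259 × 0.000305176 V = -8.39508 V.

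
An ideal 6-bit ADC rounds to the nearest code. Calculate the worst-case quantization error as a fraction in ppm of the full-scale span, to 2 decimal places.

Rounding → worst-case error = ½ LSB = V_FS/2^7, so 1e+06/128 = 7812.5 ppm of full scale.

7812.50 ppm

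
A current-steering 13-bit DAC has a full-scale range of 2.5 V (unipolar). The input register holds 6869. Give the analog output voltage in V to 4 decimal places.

LSB = 2.5 V / 2^13 = 305.18 µV.
V_out = 0 + 6869 × 0.000305176 V = 2.09625 V.

2.0963 V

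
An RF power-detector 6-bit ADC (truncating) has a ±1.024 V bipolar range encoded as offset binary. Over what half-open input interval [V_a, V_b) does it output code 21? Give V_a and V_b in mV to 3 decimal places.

LSB = 2.048/2^6 = 32.000 mV.
V_a = V_low + 21·LSB = -0.352 V; V_b = V_low + 22·LSB = -0.32 V.

[-352.000 mV, -320.000 mV)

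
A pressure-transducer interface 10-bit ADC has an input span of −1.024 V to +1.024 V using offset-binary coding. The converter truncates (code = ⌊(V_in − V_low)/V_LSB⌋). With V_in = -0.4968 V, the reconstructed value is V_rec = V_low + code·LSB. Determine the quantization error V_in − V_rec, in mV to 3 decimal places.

1.200 mV

LSB = 2.048/2^10 = 2.000 mV.
(V_in − V_low)/LSB = (-0.4968 − (−1.024))/0.002 = 263.6000 → code 263 (floor).
V_rec = (−1.024) + 263·0.002 = -0.498 V.
V_in − V_rec = 0.0012 V = 1.200 mV.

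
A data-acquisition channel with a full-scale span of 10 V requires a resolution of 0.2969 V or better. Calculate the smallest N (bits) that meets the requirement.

6 bits

Number of steps required ≥ 10 V / 0.2969 V = 33.68.
Need 2^N ≥ 33.68; 2^5 = 32, 2^6 = 64.
Minimum N = 6.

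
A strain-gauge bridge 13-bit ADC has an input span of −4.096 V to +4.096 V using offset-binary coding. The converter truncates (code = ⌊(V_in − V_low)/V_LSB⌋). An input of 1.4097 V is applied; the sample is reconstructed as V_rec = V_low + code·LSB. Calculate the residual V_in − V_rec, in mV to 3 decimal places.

0.700 mV

Step size: 8.192 V ÷ 2^13 = 1.000 mV.
Scaled input = 5505.7000 LSBs, so code = 5505.
V_rec = (−4.096) + 5505·0.001 = 1.409 V.
Difference: 0.0007 V → 0.700 mV.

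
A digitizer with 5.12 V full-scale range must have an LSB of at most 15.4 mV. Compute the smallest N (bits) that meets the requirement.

Number of steps required ≥ 5.12 V / 15.4 mV = 332.47.
Need 2^N ≥ 332.47; 2^8 = 256, 2^9 = 512.
Minimum N = 9.

9 bits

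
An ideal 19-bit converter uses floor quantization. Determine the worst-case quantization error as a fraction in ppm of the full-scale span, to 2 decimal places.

1.91 ppm

Truncating → worst-case error = 1 LSB = V_FS/2^19, so 1e+06/524288 = 1.90735 ppm of full scale.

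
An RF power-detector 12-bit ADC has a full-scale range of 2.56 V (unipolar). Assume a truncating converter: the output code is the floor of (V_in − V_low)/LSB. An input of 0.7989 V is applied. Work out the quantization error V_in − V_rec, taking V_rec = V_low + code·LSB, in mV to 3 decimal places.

0.150 mV

One LSB is 2.56 V / 4096 = 0.625 mV.
(V_in − V_low)/LSB = (0.7989 − 0)/0.000625 = 1278.2400 → code 1278 (floor).
Reconstructed: 0.79875 V.
Difference: 0.00015 V → 0.150 mV.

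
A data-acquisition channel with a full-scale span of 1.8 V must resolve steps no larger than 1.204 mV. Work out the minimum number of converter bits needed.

11 bits

Number of steps required ≥ 1.8 V / 1.204 mV = 1495.02.
Need 2^N ≥ 1495.02; 2^10 = 1024, 2^11 = 2048.
Minimum N = 11.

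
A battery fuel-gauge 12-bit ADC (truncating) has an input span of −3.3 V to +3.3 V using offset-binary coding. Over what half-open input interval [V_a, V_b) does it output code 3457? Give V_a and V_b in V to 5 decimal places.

[2.27036 V, 2.27197 V)

LSB = 6.6/2^12 = 1.611 mV.
V_a = V_low + 3457·LSB = 2.27036 V; V_b = V_low + 3458·LSB = 2.27197 V.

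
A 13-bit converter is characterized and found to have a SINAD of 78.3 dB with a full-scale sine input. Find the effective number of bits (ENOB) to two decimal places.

ENOB = (SINAD − 1.76) / 6.02 = (78.3 − 1.76)/6.02 = 12.714.

12.71 bits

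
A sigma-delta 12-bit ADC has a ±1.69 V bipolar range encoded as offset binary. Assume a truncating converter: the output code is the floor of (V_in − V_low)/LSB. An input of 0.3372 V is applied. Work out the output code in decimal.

Full-scale span = 3.38 V; LSB = 3.38/2^12 = 0.825 mV.
(V_in − V_low)/LSB = (0.3372 − (−1.69)) / 0.000825195 = 2456.631.
⌊·⌋(2456.631) = 2456.

code 2456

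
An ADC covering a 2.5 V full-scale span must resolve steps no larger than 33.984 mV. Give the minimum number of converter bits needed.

7 bits

Number of steps required ≥ 2.5 V / 33.984 mV = 73.56.
Need 2^N ≥ 73.56; 2^6 = 64, 2^7 = 128.
Minimum N = 7.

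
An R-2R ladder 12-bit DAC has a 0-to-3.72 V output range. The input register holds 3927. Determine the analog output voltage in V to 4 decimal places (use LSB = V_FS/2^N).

3.5665 V

LSB = 3.72 V / 2^12 = 0.908 mV.
V_out = 0 + 3927 × 0.000908203 V = 3.56651 V.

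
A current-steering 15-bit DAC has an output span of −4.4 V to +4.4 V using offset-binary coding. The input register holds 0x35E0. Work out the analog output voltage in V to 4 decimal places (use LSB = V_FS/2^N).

LSB = 8.8 V / 2^15 = 268.55 µV.
Code 0x35E0 = 13792 decimal.
V_out = (−4.4) + 13792 × 0.000268555 V = -0.696094 V.

-0.6961 V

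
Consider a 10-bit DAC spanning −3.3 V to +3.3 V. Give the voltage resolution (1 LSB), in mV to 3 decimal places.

Full-scale span = 6.6 V.
LSB = 6.6 / 2^10 = 6.6 / 1024 = 0.00644531 V = 6.445 mV.

6.445 mV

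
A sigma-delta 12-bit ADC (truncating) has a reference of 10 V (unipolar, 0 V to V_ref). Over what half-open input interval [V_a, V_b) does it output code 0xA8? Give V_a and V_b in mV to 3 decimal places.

[410.156 mV, 412.598 mV)

LSB = 10/2^12 = 2.441 mV.
Code 0xA8 = 168 decimal.
V_a = V_low + 168·LSB = 0.410156 V; V_b = V_low + 169·LSB = 0.412598 V.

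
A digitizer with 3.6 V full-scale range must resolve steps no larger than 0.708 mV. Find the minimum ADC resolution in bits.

Number of steps required ≥ 3.6 V / 0.708 mV = 5084.75.
Need 2^N ≥ 5084.75; 2^12 = 4096, 2^13 = 8192.
Minimum N = 13.

13 bits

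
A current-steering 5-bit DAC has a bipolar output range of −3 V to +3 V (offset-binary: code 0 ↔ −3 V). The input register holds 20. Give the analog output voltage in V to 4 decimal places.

LSB = 6 V / 2^5 = 187.500 mV.
V_out = (−3) + 20 × 0.1875 V = 0.75 V.

0.7500 V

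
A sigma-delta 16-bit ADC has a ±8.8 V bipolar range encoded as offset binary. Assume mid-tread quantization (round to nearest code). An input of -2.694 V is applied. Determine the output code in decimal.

With 65536 levels over 17.6 V, one step is 268.55 µV.
Input sits at 22736.524 steps above V_low.
Round → code 22737.

code 22737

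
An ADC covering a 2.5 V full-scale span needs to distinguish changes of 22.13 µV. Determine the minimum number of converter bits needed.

Number of steps required ≥ 2.5 V / 22.13 µV = 112968.82.
Need 2^N ≥ 112968.82; 2^16 = 65536, 2^17 = 131072.
Minimum N = 17.

17 bits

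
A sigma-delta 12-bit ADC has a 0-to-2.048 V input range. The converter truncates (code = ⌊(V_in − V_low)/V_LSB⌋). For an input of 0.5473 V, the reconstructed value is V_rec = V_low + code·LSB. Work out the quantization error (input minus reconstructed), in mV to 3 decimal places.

LSB = 2.048/2^12 = 0.500 mV.
(0.5473 − 0)/0.0005 = 1094.6000; ⌊·⌋ gives code 1094.
Code 1094 maps back to 0 + 1094×0.0005 V = 0.547 V.
V_in − V_rec = 0.0003 V = 0.300 mV.

0.300 mV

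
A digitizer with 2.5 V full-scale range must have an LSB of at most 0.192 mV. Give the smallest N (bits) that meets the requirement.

Number of steps required ≥ 2.5 V / 0.192 mV = 13020.83.
Need 2^N ≥ 13020.83; 2^13 = 8192, 2^14 = 16384.
Minimum N = 14.

14 bits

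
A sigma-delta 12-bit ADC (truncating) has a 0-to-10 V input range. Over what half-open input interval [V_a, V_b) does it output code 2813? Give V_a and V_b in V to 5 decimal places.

LSB = 10/2^12 = 2.441 mV.
V_a = V_low + 2813·LSB = 6.86768 V; V_b = V_low + 2814·LSB = 6.87012 V.

[6.86768 V, 6.87012 V)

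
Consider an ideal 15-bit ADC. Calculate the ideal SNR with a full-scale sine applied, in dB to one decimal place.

92.1 dB

SNR ≈ 6.02·N + 1.76 dB = 6.02·15 + 1.76 = 92.06 dB.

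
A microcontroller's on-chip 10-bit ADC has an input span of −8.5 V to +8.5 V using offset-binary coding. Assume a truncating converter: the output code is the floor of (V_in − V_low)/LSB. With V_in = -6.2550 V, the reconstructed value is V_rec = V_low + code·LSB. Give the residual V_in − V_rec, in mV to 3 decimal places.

3.789 mV

One LSB is 17 V / 1024 = 16.602 mV.
(-6.2550 − (−8.5))/0.0166016 = 135.2282; ⌊·⌋ gives code 135.
Code 135 maps back to (−8.5) + 135×0.0166016 V = -6.2587891 V.
Error = -6.2550 − (−6.2587891) = 0.00378906 V = 3.789 mV.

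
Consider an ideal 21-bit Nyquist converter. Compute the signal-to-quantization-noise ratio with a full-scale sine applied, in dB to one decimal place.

128.2 dB

SNR ≈ 6.02·N + 1.76 dB = 6.02·21 + 1.76 = 128.18 dB.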